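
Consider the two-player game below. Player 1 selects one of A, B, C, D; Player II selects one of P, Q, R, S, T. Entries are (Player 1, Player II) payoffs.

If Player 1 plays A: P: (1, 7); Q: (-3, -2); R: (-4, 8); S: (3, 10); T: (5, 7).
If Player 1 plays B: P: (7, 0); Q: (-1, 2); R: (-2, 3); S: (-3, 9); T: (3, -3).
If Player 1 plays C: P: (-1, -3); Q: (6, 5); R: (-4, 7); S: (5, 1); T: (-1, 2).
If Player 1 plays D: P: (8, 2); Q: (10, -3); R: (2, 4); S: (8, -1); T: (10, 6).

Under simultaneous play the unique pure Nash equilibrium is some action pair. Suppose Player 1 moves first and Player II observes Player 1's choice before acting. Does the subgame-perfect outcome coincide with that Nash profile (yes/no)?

Backward induction with Player 1 moving first.
- A → Player II plays S (best of 7, -2, 8, 10, 7); Player 1 gets 3.
- B → Player II plays S (best of 0, 2, 3, 9, -3); Player 1 gets -3.
- C → Player II plays R (best of -3, 5, 7, 1, 2); Player 1 gets -4.
- D → Player II plays T (best of 2, -3, 4, -1, 6); Player 1 gets 10.
Among 3, -3, -4, 10, the best is 10 at D. Subgame-perfect outcome: (D, T) with payoffs (10, 6).
Under simultaneous play:
Player 1's best replies: P→D; Q→D; R→D; S→D; T→D.
Player II's best replies: A→S; B→S; C→R; D→T.
The unique mutual best reply is (D, T), giving (10, 6).
Sequential outcome (D, T) coincides with the Nash profile (D, T).

yes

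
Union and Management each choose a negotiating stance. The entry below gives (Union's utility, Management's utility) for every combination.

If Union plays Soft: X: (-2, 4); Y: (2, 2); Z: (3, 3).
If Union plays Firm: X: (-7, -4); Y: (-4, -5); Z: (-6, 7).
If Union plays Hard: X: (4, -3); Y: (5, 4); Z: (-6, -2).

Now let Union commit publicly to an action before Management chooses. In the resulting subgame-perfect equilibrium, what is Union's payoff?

Work backward from Management's decision.
- Soft: Management compares 4, 2, 3 and picks X; Union would get -2.
- Firm: Management compares -4, -5, 7 and picks Z; Union would get -6.
- Hard: Management compares -3, 4, -2 and picks Y; Union would get 5.
Maximizing over -2, -6, 5, Union chooses Hard. Subgame-perfect outcome: (Hard, Y) with payoffs (5, 4).

5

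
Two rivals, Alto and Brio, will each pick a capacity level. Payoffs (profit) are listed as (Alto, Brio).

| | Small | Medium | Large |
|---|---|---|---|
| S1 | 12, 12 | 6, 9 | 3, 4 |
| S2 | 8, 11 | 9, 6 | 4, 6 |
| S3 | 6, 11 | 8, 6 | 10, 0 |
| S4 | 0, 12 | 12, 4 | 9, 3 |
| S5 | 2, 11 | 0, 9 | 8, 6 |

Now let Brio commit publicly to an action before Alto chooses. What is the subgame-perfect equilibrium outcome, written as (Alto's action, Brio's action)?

Backward induction with Brio moving first.
- Small: BR = S1, leader payoff 12.
- Medium: BR = S4, leader payoff 4.
- Large: BR = S3, leader payoff 0.
Maximizing over 12, 4, 0, Brio chooses Small. Subgame-perfect outcome: (S1, Small) with payoffs (12, 12).

(S1, Small)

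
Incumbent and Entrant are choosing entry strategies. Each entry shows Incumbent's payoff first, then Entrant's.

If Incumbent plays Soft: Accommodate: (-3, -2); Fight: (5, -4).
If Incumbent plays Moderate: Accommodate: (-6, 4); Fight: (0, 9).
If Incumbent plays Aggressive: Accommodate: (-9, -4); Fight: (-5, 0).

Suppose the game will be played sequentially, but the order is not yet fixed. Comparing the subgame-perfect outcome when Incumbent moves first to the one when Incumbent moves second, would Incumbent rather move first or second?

If Incumbent leads: Entrant's best replies are Soft→Accommodate, Moderate→Fight, Aggressive→Fight; Incumbent's induced payoffs -3, 0, -5; outcome (Moderate, Fight), payoffs (0, 9).
If Entrant leads: Incumbent's best replies are Accommodate→Soft, Fight→Soft; Entrant's induced payoffs -2, -4; outcome (Soft, Accommodate), payoffs (-3, -2).
Incumbent gets 0 moving first and -3 moving second, so Incumbent prefers to move first.

first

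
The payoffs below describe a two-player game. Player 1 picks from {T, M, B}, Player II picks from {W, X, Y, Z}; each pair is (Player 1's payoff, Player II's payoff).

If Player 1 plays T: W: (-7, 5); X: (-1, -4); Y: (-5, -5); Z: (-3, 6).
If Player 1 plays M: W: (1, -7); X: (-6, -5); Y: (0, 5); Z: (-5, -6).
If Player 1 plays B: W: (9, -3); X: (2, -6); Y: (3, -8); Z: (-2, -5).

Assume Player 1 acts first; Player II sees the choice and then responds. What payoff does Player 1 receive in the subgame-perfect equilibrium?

9

Backward induction with Player 1 moving first.
- T → Player II plays Z (best of 5, -4, -5, 6); Player 1 gets -3.
- M → Player II plays Y (best of -7, -5, 5, -6); Player 1 gets 0.
- B → Player II plays W (best of -3, -6, -8, -5); Player 1 gets 9.
Player 1's induced payoffs are -3, 0, 9, so Player 1 commits to B. Subgame-perfect outcome: (B, W) with payoffs (9, -3).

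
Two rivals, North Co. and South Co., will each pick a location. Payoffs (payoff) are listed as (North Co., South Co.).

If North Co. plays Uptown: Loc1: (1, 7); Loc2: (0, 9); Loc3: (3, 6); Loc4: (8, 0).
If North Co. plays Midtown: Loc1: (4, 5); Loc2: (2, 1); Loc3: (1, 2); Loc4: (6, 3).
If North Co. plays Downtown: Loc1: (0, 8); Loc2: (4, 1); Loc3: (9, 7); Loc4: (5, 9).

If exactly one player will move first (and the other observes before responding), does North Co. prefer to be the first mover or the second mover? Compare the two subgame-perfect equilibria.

second

If North Co. leads: South Co.'s best replies are Uptown→Loc2, Midtown→Loc1, Downtown→Loc4; North Co.'s induced payoffs 0, 4, 5; outcome (Downtown, Loc4), payoffs (5, 9).
If South Co. leads: North Co.'s best replies are Loc1→Midtown, Loc2→Downtown, Loc3→Downtown, Loc4→Uptown; South Co.'s induced payoffs 5, 1, 7, 0; outcome (Downtown, Loc3), payoffs (9, 7).
North Co. gets 5 moving first and 9 moving second, so North Co. prefers to move second.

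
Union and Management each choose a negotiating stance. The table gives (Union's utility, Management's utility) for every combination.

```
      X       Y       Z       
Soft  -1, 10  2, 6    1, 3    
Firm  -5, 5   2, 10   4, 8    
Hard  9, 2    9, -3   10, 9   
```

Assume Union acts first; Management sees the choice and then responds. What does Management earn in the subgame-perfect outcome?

Solve by backward induction (Union leads).
- Soft → Management plays X (best of 10, 6, 3); Union gets -1.
- Firm → Management plays Y (best of 5, 10, 8); Union gets 2.
- Hard → Management plays Z (best of 2, -3, 9); Union gets 10.
Maximizing over -1, 2, 10, Union chooses Hard. Subgame-perfect outcome: (Hard, Z) with payoffs (10, 9).

9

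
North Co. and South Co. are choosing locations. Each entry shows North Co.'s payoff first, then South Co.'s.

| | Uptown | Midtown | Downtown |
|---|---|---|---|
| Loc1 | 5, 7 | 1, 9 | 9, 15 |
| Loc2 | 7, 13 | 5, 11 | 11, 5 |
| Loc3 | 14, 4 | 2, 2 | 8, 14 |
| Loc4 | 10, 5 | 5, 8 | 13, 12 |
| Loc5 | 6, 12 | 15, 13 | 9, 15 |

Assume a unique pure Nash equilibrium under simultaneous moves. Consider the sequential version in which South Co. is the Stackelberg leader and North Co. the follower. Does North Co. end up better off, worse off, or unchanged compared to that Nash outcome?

better off

Backward induction with South Co. moving first.
- Uptown → North Co. plays Loc3 (best of 5, 7, 14, 10, 6); South Co. gets 4.
- Midtown → North Co. plays Loc5 (best of 1, 5, 2, 5, 15); South Co. gets 13.
- Downtown → North Co. plays Loc4 (best of 9, 11, 8, 13, 9); South Co. gets 12.
South Co.'s induced payoffs are 4, 13, 12, so South Co. commits to Midtown. Subgame-perfect outcome: (Loc5, Midtown) with payoffs (15, 13).
Now find the simultaneous Nash equilibrium.
North Co.'s best replies: Uptown→Loc3; Midtown→Loc5; Downtown→Loc4.
South Co.'s best replies: Loc1→Downtown; Loc2→Uptown; Loc3→Downtown; Loc4→Downtown; Loc5→Downtown.
Only (Loc4, Downtown) has each player best-responding; Nash payoffs (13, 12).
North Co. earns 15 sequentially versus 13 at the Nash outcome: better off.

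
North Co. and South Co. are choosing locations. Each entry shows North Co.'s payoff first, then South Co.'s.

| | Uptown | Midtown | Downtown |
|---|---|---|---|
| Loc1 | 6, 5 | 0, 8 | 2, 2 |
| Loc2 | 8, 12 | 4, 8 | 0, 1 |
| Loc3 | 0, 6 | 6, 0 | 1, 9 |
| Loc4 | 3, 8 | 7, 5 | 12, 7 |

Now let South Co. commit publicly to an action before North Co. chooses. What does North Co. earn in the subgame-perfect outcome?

8

North Co. best-responds to each possible South Co. move:
- Uptown: North Co. compares 6, 8, 0, 3 and picks Loc2; South Co. would get 12.
- Midtown: North Co. compares 0, 4, 6, 7 and picks Loc4; South Co. would get 5.
- Downtown: North Co. compares 2, 0, 1, 12 and picks Loc4; South Co. would get 7.
Among 12, 5, 7, the best is 12 at Uptown. Subgame-perfect outcome: (Loc2, Uptown) with payoffs (8, 12).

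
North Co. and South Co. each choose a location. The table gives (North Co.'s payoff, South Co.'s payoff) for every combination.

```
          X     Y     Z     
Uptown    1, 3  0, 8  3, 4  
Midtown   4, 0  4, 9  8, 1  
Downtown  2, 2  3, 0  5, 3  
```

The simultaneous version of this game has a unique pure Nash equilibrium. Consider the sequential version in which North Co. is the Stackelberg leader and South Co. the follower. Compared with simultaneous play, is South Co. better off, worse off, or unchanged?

worse off

South Co. best-responds to each possible North Co. move:
- Uptown: South Co. compares 3, 8, 4 and picks Y; North Co. would get 0.
- Midtown: South Co. compares 0, 9, 1 and picks Y; North Co. would get 4.
- Downtown: South Co. compares 2, 0, 3 and picks Z; North Co. would get 5.
Among 0, 4, 5, the best is 5 at Downtown. Subgame-perfect outcome: (Downtown, Z) with payoffs (5, 3).
Under simultaneous play:
North Co.'s best replies: X→Midtown; Y→Midtown; Z→Midtown.
South Co.'s best replies: Uptown→Y; Midtown→Y; Downtown→Z.
The unique mutual best reply is (Midtown, Y), giving (4, 9).
South Co. earns 3 sequentially versus 9 at the Nash outcome: worse off.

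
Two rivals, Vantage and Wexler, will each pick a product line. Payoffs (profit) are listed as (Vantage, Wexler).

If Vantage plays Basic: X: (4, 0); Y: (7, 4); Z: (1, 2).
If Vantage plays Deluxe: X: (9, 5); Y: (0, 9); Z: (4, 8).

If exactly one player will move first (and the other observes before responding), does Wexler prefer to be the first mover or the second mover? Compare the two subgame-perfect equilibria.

If Vantage leads: Wexler's best replies are Basic→Y, Deluxe→Y; Vantage's induced payoffs 7, 0; outcome (Basic, Y), payoffs (7, 4).
If Wexler leads: Vantage's best replies are X→Deluxe, Y→Basic, Z→Deluxe; Wexler's induced payoffs 5, 4, 8; outcome (Deluxe, Z), payoffs (4, 8).
Wexler gets 8 moving first and 4 moving second, so Wexler prefers to move first.

first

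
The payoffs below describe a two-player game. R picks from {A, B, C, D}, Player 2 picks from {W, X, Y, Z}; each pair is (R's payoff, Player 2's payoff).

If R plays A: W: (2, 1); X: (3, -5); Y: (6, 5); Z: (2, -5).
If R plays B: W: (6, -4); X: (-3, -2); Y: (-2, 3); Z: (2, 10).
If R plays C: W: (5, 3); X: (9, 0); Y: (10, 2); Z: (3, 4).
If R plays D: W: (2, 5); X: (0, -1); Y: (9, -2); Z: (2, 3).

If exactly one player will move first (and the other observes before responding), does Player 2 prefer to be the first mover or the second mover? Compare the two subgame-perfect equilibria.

If R leads: Player 2's best replies are A→Y, B→Z, C→Z, D→W; R's induced payoffs 6, 2, 3, 2; outcome (A, Y), payoffs (6, 5).
If Player 2 leads: R's best replies are W→B, X→C, Y→C, Z→C; Player 2's induced payoffs -4, 0, 2, 4; outcome (C, Z), payoffs (3, 4).
Player 2 gets 4 moving first and 5 moving second, so Player 2 prefers to move second.

second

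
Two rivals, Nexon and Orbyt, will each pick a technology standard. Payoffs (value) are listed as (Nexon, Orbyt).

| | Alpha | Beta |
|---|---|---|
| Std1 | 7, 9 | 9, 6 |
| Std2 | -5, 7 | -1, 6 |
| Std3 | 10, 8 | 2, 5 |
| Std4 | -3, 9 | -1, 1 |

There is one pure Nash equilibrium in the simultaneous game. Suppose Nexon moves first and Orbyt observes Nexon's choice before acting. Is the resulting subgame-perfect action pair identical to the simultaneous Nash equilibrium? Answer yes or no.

yes

Work backward from Orbyt's decision.
- Std1: BR = Alpha, leader payoff 7.
- Std2: BR = Alpha, leader payoff -5.
- Std3: BR = Alpha, leader payoff 10.
- Std4: BR = Alpha, leader payoff -3.
Among 7, -5, 10, -3, the best is 10 at Std3. Subgame-perfect outcome: (Std3, Alpha) with payoffs (10, 8).
For the simultaneous game, intersect best replies.
Nexon's best replies: Alpha→Std3; Beta→Std1.
Orbyt's best replies: Std1→Alpha; Std2→Alpha; Std3→Alpha; Std4→Alpha.
The unique mutual best reply is (Std3, Alpha), giving (10, 8).
Sequential outcome (Std3, Alpha) coincides with the Nash profile (Std3, Alpha).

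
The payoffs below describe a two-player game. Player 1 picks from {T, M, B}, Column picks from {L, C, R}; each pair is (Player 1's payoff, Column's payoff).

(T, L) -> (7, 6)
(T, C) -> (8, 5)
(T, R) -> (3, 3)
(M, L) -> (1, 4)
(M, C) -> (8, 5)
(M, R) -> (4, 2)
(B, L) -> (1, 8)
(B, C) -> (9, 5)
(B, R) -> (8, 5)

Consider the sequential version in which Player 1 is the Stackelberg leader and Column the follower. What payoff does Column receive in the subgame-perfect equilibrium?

Backward induction with Player 1 moving first.
- T: Column compares 6, 5, 3 and picks L; Player 1 would get 7.
- M: Column compares 4, 5, 2 and picks C; Player 1 would get 8.
- B: Column compares 8, 5, 5 and picks L; Player 1 would get 1.
Among 7, 8, 1, the best is 8 at M. Subgame-perfect outcome: (M, C) with payoffs (8, 5).

5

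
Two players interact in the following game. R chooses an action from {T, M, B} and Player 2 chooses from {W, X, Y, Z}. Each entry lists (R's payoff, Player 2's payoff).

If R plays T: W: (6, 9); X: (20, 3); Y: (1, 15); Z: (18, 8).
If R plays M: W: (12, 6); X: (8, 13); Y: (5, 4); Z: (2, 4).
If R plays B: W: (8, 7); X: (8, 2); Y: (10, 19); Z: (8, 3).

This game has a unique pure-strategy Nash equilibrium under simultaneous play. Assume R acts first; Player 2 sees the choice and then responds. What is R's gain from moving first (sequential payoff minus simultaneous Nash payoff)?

0

Player 2 best-responds to each possible R move:
- T → Player 2 plays Y (best of 9, 3, 15, 8); R gets 1.
- M → Player 2 plays X (best of 6, 13, 4, 4); R gets 8.
- B → Player 2 plays Y (best of 7, 2, 19, 3); R gets 10.
Maximizing over 1, 8, 10, R chooses B. Subgame-perfect outcome: (B, Y) with payoffs (10, 19).
Under simultaneous play:
R's best replies: W→M; X→T; Y→B; Z→T.
Player 2's best replies: T→Y; M→X; B→Y.
The unique mutual best reply is (B, Y), giving (10, 19).
R's commitment gain: 10 − 10 = 0.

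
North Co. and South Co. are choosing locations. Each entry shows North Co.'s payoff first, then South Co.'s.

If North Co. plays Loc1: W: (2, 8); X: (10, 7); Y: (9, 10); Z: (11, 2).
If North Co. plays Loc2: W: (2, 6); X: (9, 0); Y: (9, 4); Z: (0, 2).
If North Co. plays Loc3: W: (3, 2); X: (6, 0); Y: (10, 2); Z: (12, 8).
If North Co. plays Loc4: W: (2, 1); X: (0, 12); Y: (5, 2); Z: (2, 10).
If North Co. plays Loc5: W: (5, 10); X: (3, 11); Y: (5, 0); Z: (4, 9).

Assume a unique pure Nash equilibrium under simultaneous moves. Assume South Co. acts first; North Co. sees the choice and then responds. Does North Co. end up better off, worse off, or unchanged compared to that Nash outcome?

Work backward from North Co.'s decision.
- W: BR = Loc5, leader payoff 10.
- X: BR = Loc1, leader payoff 7.
- Y: BR = Loc3, leader payoff 2.
- Z: BR = Loc3, leader payoff 8.
Among 10, 7, 2, 8, the best is 10 at W. Subgame-perfect outcome: (Loc5, W) with payoffs (5, 10).
Under simultaneous play:
North Co.'s best replies: W→Loc5; X→Loc1; Y→Loc3; Z→Loc3.
South Co.'s best replies: Loc1→Y; Loc2→W; Loc3→Z; Loc4→X; Loc5→X.
Only (Loc3, Z) has each player best-responding; Nash payoffs (12, 8).
North Co. earns 5 sequentially versus 12 at the Nash outcome: worse off.

worse off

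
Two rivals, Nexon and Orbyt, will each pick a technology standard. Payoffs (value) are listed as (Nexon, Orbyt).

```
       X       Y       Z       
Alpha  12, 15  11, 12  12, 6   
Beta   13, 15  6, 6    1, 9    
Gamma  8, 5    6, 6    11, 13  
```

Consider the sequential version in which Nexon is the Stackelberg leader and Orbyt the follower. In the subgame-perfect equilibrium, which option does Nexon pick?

Orbyt best-responds to each possible Nexon move:
- Alpha: BR = X, leader payoff 12.
- Beta: BR = X, leader payoff 13.
- Gamma: BR = Z, leader payoff 11.
Among 12, 13, 11, the best is 13 at Beta. Subgame-perfect outcome: (Beta, X) with payoffs (13, 15).

Beta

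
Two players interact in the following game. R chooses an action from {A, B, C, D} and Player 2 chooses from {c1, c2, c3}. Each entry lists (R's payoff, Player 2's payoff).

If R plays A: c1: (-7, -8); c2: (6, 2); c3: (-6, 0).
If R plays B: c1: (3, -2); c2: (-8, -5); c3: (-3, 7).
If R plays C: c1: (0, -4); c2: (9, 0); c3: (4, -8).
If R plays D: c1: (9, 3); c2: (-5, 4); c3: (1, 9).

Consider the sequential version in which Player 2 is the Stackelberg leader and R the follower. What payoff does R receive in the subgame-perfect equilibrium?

Backward induction with Player 2 moving first.
- c1 → R plays D (best of -7, 3, 0, 9); Player 2 gets 3.
- c2 → R plays C (best of 6, -8, 9, -5); Player 2 gets 0.
- c3 → R plays C (best of -6, -3, 4, 1); Player 2 gets -8.
Player 2's induced payoffs are 3, 0, -8, so Player 2 commits to c1. Subgame-perfect outcome: (D, c1) with payoffs (9, 3).

9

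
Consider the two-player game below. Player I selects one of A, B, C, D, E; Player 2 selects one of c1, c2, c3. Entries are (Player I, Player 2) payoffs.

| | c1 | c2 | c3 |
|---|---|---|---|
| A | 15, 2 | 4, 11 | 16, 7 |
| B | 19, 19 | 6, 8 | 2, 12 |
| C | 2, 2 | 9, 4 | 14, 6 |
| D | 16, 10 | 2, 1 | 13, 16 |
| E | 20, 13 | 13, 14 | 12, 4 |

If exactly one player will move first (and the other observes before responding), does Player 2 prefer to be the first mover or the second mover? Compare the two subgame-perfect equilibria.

If Player I leads: Player 2's best replies are A→c2, B→c1, C→c3, D→c3, E→c2; Player I's induced payoffs 4, 19, 14, 13, 13; outcome (B, c1), payoffs (19, 19).
If Player 2 leads: Player I's best replies are c1→E, c2→E, c3→A; Player 2's induced payoffs 13, 14, 7; outcome (E, c2), payoffs (13, 14).
Player 2 gets 14 moving first and 19 moving second, so Player 2 prefers to move second.

second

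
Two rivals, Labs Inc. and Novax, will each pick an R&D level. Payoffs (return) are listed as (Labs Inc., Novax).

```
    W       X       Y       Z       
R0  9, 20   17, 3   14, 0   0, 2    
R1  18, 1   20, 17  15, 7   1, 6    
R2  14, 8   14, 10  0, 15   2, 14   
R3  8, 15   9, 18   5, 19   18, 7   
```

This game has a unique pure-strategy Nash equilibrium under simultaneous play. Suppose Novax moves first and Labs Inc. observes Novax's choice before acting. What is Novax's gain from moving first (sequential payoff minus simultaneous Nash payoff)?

Labs Inc. best-responds to each possible Novax move:
- W: BR = R1, leader payoff 1.
- X: BR = R1, leader payoff 17.
- Y: BR = R1, leader payoff 7.
- Z: BR = R3, leader payoff 7.
Maximizing over 1, 17, 7, 7, Novax chooses X. Subgame-perfect outcome: (R1, X) with payoffs (20, 17).
Under simultaneous play:
Labs Inc.'s best replies: W→R1; X→R1; Y→R1; Z→R3.
Novax's best replies: R0→W; R1→X; R2→Y; R3→Y.
Only (R1, X) has each player best-responding; Nash payoffs (20, 17).
Novax's commitment gain: 17 − 17 = 0.

0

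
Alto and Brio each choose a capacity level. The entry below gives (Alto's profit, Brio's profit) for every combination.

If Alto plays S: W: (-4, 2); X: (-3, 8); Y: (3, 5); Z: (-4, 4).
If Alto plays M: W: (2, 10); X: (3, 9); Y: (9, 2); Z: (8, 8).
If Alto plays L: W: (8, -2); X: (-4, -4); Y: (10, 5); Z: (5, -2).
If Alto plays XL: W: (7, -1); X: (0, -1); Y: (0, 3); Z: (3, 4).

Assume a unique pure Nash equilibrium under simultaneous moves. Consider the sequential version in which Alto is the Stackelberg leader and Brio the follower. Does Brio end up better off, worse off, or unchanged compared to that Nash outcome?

Backward induction with Alto moving first.
- S → Brio plays X (best of 2, 8, 5, 4); Alto gets -3.
- M → Brio plays W (best of 10, 9, 2, 8); Alto gets 2.
- L → Brio plays Y (best of -2, -4, 5, -2); Alto gets 10.
- XL → Brio plays Z (best of -1, -1, 3, 4); Alto gets 3.
Maximizing over -3, 2, 10, 3, Alto chooses L. Subgame-perfect outcome: (L, Y) with payoffs (10, 5).
Now find the simultaneous Nash equilibrium.
Alto's best replies: W→L; X→M; Y→L; Z→M.
Brio's best replies: S→X; M→W; L→Y; XL→Z.
The unique mutual best reply is (L, Y), giving (10, 5).
Brio earns 5 sequentially versus 5 at the Nash outcome: unchanged.

unchanged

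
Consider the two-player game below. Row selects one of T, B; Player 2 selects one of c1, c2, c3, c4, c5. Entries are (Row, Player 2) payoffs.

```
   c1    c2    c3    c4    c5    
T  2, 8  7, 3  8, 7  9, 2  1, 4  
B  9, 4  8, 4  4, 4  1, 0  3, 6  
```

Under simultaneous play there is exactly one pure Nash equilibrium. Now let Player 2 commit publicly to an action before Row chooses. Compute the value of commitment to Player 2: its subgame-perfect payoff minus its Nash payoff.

Backward induction with Player 2 moving first.
- c1: BR = B, leader payoff 4.
- c2: BR = B, leader payoff 4.
- c3: BR = T, leader payoff 7.
- c4: BR = T, leader payoff 2.
- c5: BR = B, leader payoff 6.
Maximizing over 4, 4, 7, 2, 6, Player 2 chooses c3. Subgame-perfect outcome: (T, c3) with payoffs (8, 7).
Now find the simultaneous Nash equilibrium.
Row's best replies: c1→B; c2→B; c3→T; c4→T; c5→B.
Player 2's best replies: T→c1; B→c5.
Only (B, c5) has each player best-responding; Nash payoffs (3, 6).
Player 2's commitment gain: 7 − 6 = 1.

1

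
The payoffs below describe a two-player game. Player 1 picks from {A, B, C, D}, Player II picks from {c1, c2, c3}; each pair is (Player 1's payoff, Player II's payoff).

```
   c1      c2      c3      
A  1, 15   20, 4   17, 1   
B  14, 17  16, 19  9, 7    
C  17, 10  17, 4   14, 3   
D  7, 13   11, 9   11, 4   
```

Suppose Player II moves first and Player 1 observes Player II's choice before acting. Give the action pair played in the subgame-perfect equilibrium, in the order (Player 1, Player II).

Solve by backward induction (Player II leads).
- c1 → Player 1 plays C (best of 1, 14, 17, 7); Player II gets 10.
- c2 → Player 1 plays A (best of 20, 16, 17, 11); Player II gets 4.
- c3 → Player 1 plays A (best of 17, 9, 14, 11); Player II gets 1.
Player II's induced payoffs are 10, 4, 1, so Player II commits to c1. Subgame-perfect outcome: (C, c1) with payoffs (17, 10).

(C, c1)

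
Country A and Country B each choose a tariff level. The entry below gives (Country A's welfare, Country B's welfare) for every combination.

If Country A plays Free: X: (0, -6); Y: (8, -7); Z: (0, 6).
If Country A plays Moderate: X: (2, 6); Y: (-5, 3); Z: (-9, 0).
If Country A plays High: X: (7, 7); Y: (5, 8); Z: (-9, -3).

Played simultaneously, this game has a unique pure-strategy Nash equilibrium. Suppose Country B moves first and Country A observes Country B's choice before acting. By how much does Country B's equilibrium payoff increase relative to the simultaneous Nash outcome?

Country A best-responds to each possible Country B move:
- X → Country A plays High (best of 0, 2, 7); Country B gets 7.
- Y → Country A plays Free (best of 8, -5, 5); Country B gets -7.
- Z → Country A plays Free (best of 0, -9, -9); Country B gets 6.
Country B's induced payoffs are 7, -7, 6, so Country B commits to X. Subgame-perfect outcome: (High, X) with payoffs (7, 7).
For the simultaneous game, intersect best replies.
Country A's best replies: X→High; Y→Free; Z→Free.
Country B's best replies: Free→Z; Moderate→X; High→Y.
The unique mutual best reply is (Free, Z), giving (0, 6).
Country B's commitment gain: 7 − 6 = 1.

1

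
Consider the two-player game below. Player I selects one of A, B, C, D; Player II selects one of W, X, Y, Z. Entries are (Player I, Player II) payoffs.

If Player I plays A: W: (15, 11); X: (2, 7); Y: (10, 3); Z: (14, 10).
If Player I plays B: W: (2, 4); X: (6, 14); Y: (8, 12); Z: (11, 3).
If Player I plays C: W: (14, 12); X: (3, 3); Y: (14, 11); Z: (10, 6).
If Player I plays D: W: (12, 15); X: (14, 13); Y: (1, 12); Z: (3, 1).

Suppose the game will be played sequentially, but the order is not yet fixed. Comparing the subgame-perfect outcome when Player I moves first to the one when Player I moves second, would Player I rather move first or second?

If Player I leads: Player II's best replies are A→W, B→X, C→W, D→W; Player I's induced payoffs 15, 6, 14, 12; outcome (A, W), payoffs (15, 11).
If Player II leads: Player I's best replies are W→A, X→D, Y→C, Z→A; Player II's induced payoffs 11, 13, 11, 10; outcome (D, X), payoffs (14, 13).
Player I gets 15 moving first and 14 moving second, so Player I prefers to move first.

first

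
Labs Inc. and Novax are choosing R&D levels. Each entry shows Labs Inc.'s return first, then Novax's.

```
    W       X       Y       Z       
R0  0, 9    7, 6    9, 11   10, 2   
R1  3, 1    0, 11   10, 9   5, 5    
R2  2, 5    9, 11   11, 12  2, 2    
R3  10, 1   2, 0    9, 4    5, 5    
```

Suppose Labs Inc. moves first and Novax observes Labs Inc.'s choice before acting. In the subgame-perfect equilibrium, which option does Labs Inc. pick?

R2

Solve by backward induction (Labs Inc. leads).
- R0: BR = Y, leader payoff 9.
- R1: BR = X, leader payoff 0.
- R2: BR = Y, leader payoff 11.
- R3: BR = Z, leader payoff 5.
Among 9, 0, 11, 5, the best is 11 at R2. Subgame-perfect outcome: (R2, Y) with payoffs (11, 12).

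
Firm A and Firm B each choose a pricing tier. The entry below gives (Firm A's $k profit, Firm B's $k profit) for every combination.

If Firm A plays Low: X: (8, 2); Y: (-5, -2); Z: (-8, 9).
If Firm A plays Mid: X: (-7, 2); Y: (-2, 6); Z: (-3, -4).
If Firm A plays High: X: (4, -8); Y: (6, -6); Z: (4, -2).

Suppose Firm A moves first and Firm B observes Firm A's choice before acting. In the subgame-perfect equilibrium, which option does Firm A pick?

Solve by backward induction (Firm A leads).
- Low → Firm B plays Z (best of 2, -2, 9); Firm A gets -8.
- Mid → Firm B plays Y (best of 2, 6, -4); Firm A gets -2.
- High → Firm B plays Z (best of -8, -6, -2); Firm A gets 4.
Among -8, -2, 4, the best is 4 at High. Subgame-perfect outcome: (High, Z) with payoffs (4, -2).

High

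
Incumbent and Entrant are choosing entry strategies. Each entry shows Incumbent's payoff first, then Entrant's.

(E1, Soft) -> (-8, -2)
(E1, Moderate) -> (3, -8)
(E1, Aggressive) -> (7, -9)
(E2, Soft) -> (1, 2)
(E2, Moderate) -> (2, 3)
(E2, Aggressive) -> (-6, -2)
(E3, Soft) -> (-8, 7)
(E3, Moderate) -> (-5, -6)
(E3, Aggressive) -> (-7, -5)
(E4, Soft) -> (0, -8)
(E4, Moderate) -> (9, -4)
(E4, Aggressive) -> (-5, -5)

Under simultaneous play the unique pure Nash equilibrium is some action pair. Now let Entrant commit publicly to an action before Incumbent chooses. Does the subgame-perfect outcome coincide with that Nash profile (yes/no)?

no

Incumbent best-responds to each possible Entrant move:
- Soft: BR = E2, leader payoff 2.
- Moderate: BR = E4, leader payoff -4.
- Aggressive: BR = E1, leader payoff -9.
Among 2, -4, -9, the best is 2 at Soft. Subgame-perfect outcome: (E2, Soft) with payoffs (1, 2).
Now find the simultaneous Nash equilibrium.
Incumbent's best replies: Soft→E2; Moderate→E4; Aggressive→E1.
Entrant's best replies: E1→Soft; E2→Moderate; E3→Soft; E4→Moderate.
The unique mutual best reply is (E4, Moderate), giving (9, -4).
Sequential outcome (E2, Soft) differs from the Nash profile (E4, Moderate).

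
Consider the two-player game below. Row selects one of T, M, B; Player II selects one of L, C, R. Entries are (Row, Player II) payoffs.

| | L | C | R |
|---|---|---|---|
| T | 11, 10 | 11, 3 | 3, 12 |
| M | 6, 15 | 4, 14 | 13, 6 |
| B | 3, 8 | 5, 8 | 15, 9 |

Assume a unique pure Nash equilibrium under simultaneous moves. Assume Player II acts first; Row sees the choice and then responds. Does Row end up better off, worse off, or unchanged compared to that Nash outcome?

Row best-responds to each possible Player II move:
- L: Row compares 11, 6, 3 and picks T; Player II would get 10.
- C: Row compares 11, 4, 5 and picks T; Player II would get 3.
- R: Row compares 3, 13, 15 and picks B; Player II would get 9.
Player II's induced payoffs are 10, 3, 9, so Player II commits to L. Subgame-perfect outcome: (T, L) with payoffs (11, 10).
Now find the simultaneous Nash equilibrium.
Row's best replies: L→T; C→T; R→B.
Player II's best replies: T→R; M→L; B→R.
The unique mutual best reply is (B, R), giving (15, 9).
Row earns 11 sequentially versus 15 at the Nash outcome: worse off.

worse off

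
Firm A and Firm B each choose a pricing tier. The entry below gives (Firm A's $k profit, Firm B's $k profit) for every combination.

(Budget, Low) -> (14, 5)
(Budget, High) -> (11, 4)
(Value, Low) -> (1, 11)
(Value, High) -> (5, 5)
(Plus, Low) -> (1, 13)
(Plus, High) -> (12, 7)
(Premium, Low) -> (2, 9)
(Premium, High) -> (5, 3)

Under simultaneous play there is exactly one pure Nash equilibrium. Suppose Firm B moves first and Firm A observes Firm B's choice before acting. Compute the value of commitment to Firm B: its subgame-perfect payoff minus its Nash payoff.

Solve by backward induction (Firm B leads).
- Low → Firm A plays Budget (best of 14, 1, 1, 2); Firm B gets 5.
- High → Firm A plays Plus (best of 11, 5, 12, 5); Firm B gets 7.
Maximizing over 5, 7, Firm B chooses High. Subgame-perfect outcome: (Plus, High) with payoffs (12, 7).
Under simultaneous play:
Firm A's best replies: Low→Budget; High→Plus.
Firm B's best replies: Budget→Low; Value→Low; Plus→Low; Premium→Low.
Only (Budget, Low) has each player best-responding; Nash payoffs (14, 5).
Firm B's commitment gain: 7 − 5 = 2.

2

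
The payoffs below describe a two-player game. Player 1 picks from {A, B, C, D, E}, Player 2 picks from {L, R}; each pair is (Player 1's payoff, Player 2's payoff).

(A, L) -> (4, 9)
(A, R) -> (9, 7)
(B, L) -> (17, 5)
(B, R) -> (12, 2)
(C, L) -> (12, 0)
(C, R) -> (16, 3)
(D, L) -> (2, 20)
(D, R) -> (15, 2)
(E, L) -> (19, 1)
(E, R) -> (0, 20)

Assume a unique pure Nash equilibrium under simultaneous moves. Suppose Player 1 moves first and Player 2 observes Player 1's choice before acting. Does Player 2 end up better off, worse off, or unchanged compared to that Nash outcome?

better off

Work backward from Player 2's decision.
- A → Player 2 plays L (best of 9, 7); Player 1 gets 4.
- B → Player 2 plays L (best of 5, 2); Player 1 gets 17.
- C → Player 2 plays R (best of 0, 3); Player 1 gets 16.
- D → Player 2 plays L (best of 20, 2); Player 1 gets 2.
- E → Player 2 plays R (best of 1, 20); Player 1 gets 0.
Player 1's induced payoffs are 4, 17, 16, 2, 0, so Player 1 commits to B. Subgame-perfect outcome: (B, L) with payoffs (17, 5).
Under simultaneous play:
Player 1's best replies: L→E; R→C.
Player 2's best replies: A→L; B→L; C→R; D→L; E→R.
Only (C, R) has each player best-responding; Nash payoffs (16, 3).
Player 2 earns 5 sequentially versus 3 at the Nash outcome: better off.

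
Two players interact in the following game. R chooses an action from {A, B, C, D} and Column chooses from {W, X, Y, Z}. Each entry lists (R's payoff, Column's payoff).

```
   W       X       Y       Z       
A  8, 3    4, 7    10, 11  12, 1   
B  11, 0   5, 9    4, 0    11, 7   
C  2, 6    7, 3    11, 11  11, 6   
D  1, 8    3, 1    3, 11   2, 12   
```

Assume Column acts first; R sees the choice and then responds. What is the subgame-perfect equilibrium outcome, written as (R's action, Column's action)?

(C, Y)

R best-responds to each possible Column move:
- W → R plays B (best of 8, 11, 2, 1); Column gets 0.
- X → R plays C (best of 4, 5, 7, 3); Column gets 3.
- Y → R plays C (best of 10, 4, 11, 3); Column gets 11.
- Z → R plays A (best of 12, 11, 11, 2); Column gets 1.
Among 0, 3, 11, 1, the best is 11 at Y. Subgame-perfect outcome: (C, Y) with payoffs (11, 11).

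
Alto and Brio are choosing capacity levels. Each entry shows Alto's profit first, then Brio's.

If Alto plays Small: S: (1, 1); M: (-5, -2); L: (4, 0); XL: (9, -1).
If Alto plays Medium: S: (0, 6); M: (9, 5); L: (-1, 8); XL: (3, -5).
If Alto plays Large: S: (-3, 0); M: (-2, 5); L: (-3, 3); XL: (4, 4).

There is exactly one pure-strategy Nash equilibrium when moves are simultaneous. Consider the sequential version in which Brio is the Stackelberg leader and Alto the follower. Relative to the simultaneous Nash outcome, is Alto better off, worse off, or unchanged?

better off

Alto best-responds to each possible Brio move:
- S → Alto plays Small (best of 1, 0, -3); Brio gets 1.
- M → Alto plays Medium (best of -5, 9, -2); Brio gets 5.
- L → Alto plays Small (best of 4, -1, -3); Brio gets 0.
- XL → Alto plays Small (best of 9, 3, 4); Brio gets -1.
Brio's induced payoffs are 1, 5, 0, -1, so Brio commits to M. Subgame-perfect outcome: (Medium, M) with payoffs (9, 5).
Under simultaneous play:
Alto's best replies: S→Small; M→Medium; L→Small; XL→Small.
Brio's best replies: Small→S; Medium→L; Large→M.
Only (Small, S) has each player best-responding; Nash payoffs (1, 1).
Alto earns 9 sequentially versus 1 at the Nash outcome: better off.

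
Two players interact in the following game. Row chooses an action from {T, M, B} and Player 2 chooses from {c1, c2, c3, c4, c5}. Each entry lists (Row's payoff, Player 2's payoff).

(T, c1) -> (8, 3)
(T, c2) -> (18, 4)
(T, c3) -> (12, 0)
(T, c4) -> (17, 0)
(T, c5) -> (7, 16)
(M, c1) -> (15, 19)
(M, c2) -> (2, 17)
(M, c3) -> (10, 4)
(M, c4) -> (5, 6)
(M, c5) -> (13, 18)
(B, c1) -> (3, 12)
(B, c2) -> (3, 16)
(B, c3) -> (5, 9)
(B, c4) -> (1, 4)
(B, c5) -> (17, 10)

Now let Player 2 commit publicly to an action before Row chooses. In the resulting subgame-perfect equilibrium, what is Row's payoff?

Solve by backward induction (Player 2 leads).
- c1: BR = M, leader payoff 19.
- c2: BR = T, leader payoff 4.
- c3: BR = T, leader payoff 0.
- c4: BR = T, leader payoff 0.
- c5: BR = B, leader payoff 10.
Player 2's induced payoffs are 19, 4, 0, 0, 10, so Player 2 commits to c1. Subgame-perfect outcome: (M, c1) with payoffs (15, 19).

15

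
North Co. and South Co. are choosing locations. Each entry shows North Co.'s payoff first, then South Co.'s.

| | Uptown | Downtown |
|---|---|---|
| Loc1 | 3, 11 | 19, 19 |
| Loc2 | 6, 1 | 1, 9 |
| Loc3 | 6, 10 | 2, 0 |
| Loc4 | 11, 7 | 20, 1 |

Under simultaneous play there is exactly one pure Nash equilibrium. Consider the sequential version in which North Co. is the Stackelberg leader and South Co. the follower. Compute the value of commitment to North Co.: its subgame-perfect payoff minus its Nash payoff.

South Co. best-responds to each possible North Co. move:
- Loc1: South Co. compares 11, 19 and picks Downtown; North Co. would get 19.
- Loc2: South Co. compares 1, 9 and picks Downtown; North Co. would get 1.
- Loc3: South Co. compares 10, 0 and picks Uptown; North Co. would get 6.
- Loc4: South Co. compares 7, 1 and picks Uptown; North Co. would get 11.
North Co.'s induced payoffs are 19, 1, 6, 11, so North Co. commits to Loc1. Subgame-perfect outcome: (Loc1, Downtown) with payoffs (19, 19).
Under simultaneous play:
North Co.'s best replies: Uptown→Loc4; Downtown→Loc4.
South Co.'s best replies: Loc1→Downtown; Loc2→Downtown; Loc3→Uptown; Loc4→Uptown.
Only (Loc4, Uptown) has each player best-responding; Nash payoffs (11, 7).
North Co.'s commitment gain: 19 − 11 = 8.

8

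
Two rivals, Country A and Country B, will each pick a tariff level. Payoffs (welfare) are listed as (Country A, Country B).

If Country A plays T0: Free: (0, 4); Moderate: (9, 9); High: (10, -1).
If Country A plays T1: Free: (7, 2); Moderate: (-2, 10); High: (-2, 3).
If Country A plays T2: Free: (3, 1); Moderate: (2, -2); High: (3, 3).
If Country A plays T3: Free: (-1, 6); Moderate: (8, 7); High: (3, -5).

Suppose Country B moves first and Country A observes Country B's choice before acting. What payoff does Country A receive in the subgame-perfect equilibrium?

Solve by backward induction (Country B leads).
- Free: BR = T1, leader payoff 2.
- Moderate: BR = T0, leader payoff 9.
- High: BR = T0, leader payoff -1.
Among 2, 9, -1, the best is 9 at Moderate. Subgame-perfect outcome: (T0, Moderate) with payoffs (9, 9).

9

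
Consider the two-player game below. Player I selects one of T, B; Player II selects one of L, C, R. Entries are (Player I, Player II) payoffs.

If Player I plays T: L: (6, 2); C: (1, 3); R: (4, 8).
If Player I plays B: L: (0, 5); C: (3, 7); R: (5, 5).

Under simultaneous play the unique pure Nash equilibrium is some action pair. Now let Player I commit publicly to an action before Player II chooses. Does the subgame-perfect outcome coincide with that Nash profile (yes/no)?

Player II best-responds to each possible Player I move:
- T → Player II plays R (best of 2, 3, 8); Player I gets 4.
- B → Player II plays C (best of 5, 7, 5); Player I gets 3.
Among 4, 3, the best is 4 at T. Subgame-perfect outcome: (T, R) with payoffs (4, 8).
Now find the simultaneous Nash equilibrium.
Player I's best replies: L→T; C→B; R→B.
Player II's best replies: T→R; B→C.
The unique mutual best reply is (B, C), giving (3, 7).
Sequential outcome (T, R) differs from the Nash profile (B, C).

no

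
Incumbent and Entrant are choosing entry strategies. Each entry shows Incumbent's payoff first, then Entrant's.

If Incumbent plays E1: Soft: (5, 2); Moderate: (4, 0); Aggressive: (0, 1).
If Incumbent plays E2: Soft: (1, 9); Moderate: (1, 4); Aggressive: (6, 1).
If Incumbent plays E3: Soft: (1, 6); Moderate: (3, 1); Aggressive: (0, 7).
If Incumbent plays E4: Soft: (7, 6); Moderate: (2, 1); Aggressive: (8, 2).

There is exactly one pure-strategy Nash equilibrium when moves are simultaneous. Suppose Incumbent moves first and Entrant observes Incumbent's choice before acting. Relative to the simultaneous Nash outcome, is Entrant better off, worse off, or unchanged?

unchanged

Entrant best-responds to each possible Incumbent move:
- E1 → Entrant plays Soft (best of 2, 0, 1); Incumbent gets 5.
- E2 → Entrant plays Soft (best of 9, 4, 1); Incumbent gets 1.
- E3 → Entrant plays Aggressive (best of 6, 1, 7); Incumbent gets 0.
- E4 → Entrant plays Soft (best of 6, 1, 2); Incumbent gets 7.
Maximizing over 5, 1, 0, 7, Incumbent chooses E4. Subgame-perfect outcome: (E4, Soft) with payoffs (7, 6).
Under simultaneous play:
Incumbent's best replies: Soft→E4; Moderate→E1; Aggressive→E4.
Entrant's best replies: E1→Soft; E2→Soft; E3→Aggressive; E4→Soft.
Only (E4, Soft) has each player best-responding; Nash payoffs (7, 6).
Entrant earns 6 sequentially versus 6 at the Nash outcome: unchanged.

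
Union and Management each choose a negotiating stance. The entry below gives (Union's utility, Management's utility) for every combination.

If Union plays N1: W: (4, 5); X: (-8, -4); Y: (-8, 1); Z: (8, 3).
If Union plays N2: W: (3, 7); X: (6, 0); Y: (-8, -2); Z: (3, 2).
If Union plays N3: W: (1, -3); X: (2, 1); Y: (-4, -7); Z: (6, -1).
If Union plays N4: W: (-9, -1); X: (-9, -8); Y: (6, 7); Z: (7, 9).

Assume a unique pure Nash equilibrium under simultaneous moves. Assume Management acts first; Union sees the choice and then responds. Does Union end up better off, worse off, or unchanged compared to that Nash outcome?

better off

Union best-responds to each possible Management move:
- W: BR = N1, leader payoff 5.
- X: BR = N2, leader payoff 0.
- Y: BR = N4, leader payoff 7.
- Z: BR = N1, leader payoff 3.
Management's induced payoffs are 5, 0, 7, 3, so Management commits to Y. Subgame-perfect outcome: (N4, Y) with payoffs (6, 7).
Now find the simultaneous Nash equilibrium.
Union's best replies: W→N1; X→N2; Y→N4; Z→N1.
Management's best replies: N1→W; N2→W; N3→X; N4→Z.
Only (N1, W) has each player best-responding; Nash payoffs (4, 5).
Union earns 6 sequentially versus 4 at the Nash outcome: better off.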